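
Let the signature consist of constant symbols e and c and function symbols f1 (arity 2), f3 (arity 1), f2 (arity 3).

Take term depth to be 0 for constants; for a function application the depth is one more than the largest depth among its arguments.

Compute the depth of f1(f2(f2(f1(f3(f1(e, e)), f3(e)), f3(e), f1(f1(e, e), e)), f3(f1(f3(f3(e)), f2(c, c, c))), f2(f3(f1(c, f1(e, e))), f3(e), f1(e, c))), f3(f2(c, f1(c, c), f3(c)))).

depth(f1(e, e)) = 1 + max(0, 0) = 1
depth(f3(f1(e, e))) = 1 + depth(f1(e, e)) = 1 + 1 = 2
depth(f3(e)) = 1 + depth(e) = 1 + 0 = 1
depth(f1(f3(f1(e, e)), f3(e))) = 1 + max(2, 1) = 3
depth(f1(f1(e, e), e)) = 1 + max(1, 0) = 2
depth(f2(f1(f3(f1(e, e)), f3(e)), f3(e), f1(f1(e, e), e))) = 1 + max(3, 1, 2) = 4
depth(f3(f3(e))) = 1 + depth(f3(e)) = 1 + 1 = 2
depth(f2(c, c, c)) = 1 + max(0, 0, 0) = 1
depth(f1(f3(f3(e)), f2(c, c, c))) = 1 + max(2, 1) = 3
depth(f3(f1(f3(f3(e)), f2(c, c, c)))) = 1 + depth(f1(f3(f3(e)), f2(c, c, c))) = 1 + 3 = 4
depth(f1(c, f1(e, e))) = 1 + max(0, 1) = 2
depth(f3(f1(c, f1(e, e)))) = 1 + depth(f1(c, f1(e, e))) = 1 + 2 = 3
depth(f1(e, c)) = 1 + max(0, 0) = 1
depth(f2(f3(f1(c, f1(e, e))), f3(e), f1(e, c))) = 1 + max(3, 1, 1) = 4
depth(f2(f2(f1(f3(f1(e, e)), f3(e)), f3(e), f1(f1(e, e), e)), f3(f1(f3(f3(e)), f2(c, c, c))), f2(f3(f1(c, f1(e, e))), f3(e), f1(e, c)))) = 1 + max(4, 4, 4) = 5
depth(f1(c, c)) = 1 + max(0, 0) = 1
depth(f3(c)) = 1 + depth(c) = 1 + 0 = 1
depth(f2(c, f1(c, c), f3(c))) = 1 + max(0, 1, 1) = 2
depth(f3(f2(c, f1(c, c), f3(c)))) = 1 + depth(f2(c, f1(c, c), f3(c))) = 1 + 2 = 3
depth(f1(f2(f2(f1(f3(f1(e, e)), f3(e)), f3(e), f1(f1(e, e), e)), f3(f1(f3(f3(e)), f2(c, c, c))), f2(f3(f1(c, f1(e, e))), f3(e), f1(e, c))), f3(f2(c, f1(c, c), f3(c))))) = 1 + max(5, 3) = 6

6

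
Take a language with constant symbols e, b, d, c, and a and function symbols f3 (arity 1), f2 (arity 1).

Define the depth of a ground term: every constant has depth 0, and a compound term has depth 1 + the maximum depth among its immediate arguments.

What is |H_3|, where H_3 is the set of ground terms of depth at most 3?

If N_k denotes the number of depth-≤k ground terms, the 5 constants give N_0 = 5, and each function symbol of arity r contributes N_{k-1}^r new terms at level k: N_k = 5 + N_{k-1} + N_{k-1}.
N_0 = 5
N_1 = 5 + 5 + 5 = 15
N_2 = 5 + 15 + 15 = 35
N_3 = 5 + 35 + 35 = 75

75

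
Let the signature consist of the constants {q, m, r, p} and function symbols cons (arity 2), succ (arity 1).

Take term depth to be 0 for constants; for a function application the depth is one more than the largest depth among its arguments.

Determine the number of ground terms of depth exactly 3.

364820

Let N_k count ground terms of depth at most k. Each non-constant term of depth ≤ k is some function symbol applied to depth-≤(k−1) arguments, giving N_k = 4 + N_{k-1}^2 + N_{k-1}.
N_0 = 4
N_1 = 4 + 4^2 + 4 = 24
N_2 = 4 + 24^2 + 24 = 604
N_3 = 4 + 604^2 + 604 = 365424
Terms of depth exactly 3: N_3 − N_2 = 365424 − 604 = 364820.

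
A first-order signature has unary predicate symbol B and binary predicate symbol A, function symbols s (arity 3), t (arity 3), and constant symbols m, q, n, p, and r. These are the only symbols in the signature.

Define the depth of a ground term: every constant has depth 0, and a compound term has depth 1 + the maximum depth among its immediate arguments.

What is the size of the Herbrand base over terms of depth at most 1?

First count ground terms of depth ≤ 1.
Let N_k count ground terms of depth at most k. Each non-constant term of depth ≤ k is some function symbol applied to depth-≤(k−1) arguments, giving N_k = 5 + N_{k-1}^3 + N_{k-1}^3.
N_0 = 5
N_1 = 5 + 5^3 + 5^3 = 255
So |H| = 255.
Each predicate of arity r yields |H|^r ground atoms (one per choice of an r-tuple from H):
  B: 255;  A: 255^2 = 65025
Total ground atoms: 255 + 65025 = 65280.

65280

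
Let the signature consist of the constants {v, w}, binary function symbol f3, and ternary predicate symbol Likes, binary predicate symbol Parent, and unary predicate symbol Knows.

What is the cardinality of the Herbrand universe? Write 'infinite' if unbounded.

infinite

The signature has at least one function symbol (f3, arity 2) and at least one constant (v).
Iterating f3 gives infinitely many distinct ground terms: v, f3(v, v), f3(f3(v, v), f3(v, v)), ...
So the Herbrand universe is infinite.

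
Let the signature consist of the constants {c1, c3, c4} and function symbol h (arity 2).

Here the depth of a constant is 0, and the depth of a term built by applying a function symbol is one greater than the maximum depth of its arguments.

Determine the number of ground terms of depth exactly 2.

135

Let N_k = |{terms of depth ≤ k}|. Then N_0 = 3 and N_k = 3 + N_{k-1}^2 for k ≥ 1 (one summand per function symbol, arity giving the exponent).
N_0 = 3
N_1 = 3 + 3^2 = 12
N_2 = 3 + 12^2 = 147
Terms of depth exactly 2: N_2 − N_1 = 147 − 12 = 135.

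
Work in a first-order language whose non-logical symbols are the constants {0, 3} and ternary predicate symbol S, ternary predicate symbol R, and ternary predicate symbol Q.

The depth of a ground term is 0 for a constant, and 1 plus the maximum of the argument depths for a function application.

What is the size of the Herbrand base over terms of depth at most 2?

24

First count ground terms of depth ≤ 2.
With no function symbols every ground term is a constant, so there are exactly 2 ground terms at every depth bound.
N_0 = 2
N_1 = 2
N_2 = 2
So |H| = 2.
Each predicate of arity r yields |H|^r ground atoms (one per choice of an r-tuple from H):
  S: 2^3 = 8;  R: 2^3 = 8;  Q: 2^3 = 8
Total ground atoms: 8 + 8 + 8 = 24.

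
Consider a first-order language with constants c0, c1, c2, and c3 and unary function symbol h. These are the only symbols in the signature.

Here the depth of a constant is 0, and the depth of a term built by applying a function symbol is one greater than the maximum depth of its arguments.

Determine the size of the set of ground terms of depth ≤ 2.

Let N_k = |{terms of depth ≤ k}|. Then N_0 = 4 and N_k = 4 + N_{k-1} for k ≥ 1 (one summand per function symbol, arity giving the exponent).
N_0 = 4
N_1 = 4 + 4 = 8
N_2 = 4 + 8 = 12
Explicitly: c0, c1, c2, c3, h(c0), h(c1), h(c2), h(c3), h(h(c0)), h(h(c1)), h(h(c2)), h(h(c3)).

12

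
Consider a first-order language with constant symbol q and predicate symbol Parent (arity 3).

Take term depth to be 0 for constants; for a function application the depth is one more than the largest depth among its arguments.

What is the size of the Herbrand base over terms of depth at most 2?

First count ground terms of depth ≤ 2.
With no function symbols every ground term is a constant, so there is exactly 1 ground term at every depth bound.
N_0 = 1
N_1 = 1
N_2 = 1
So |H| = 1.
Ground atoms are formed by filling each argument slot of a predicate with a term from H, so an r-ary predicate gives |H|^r atoms:
  Parent: 1^3 = 1
Total ground atoms: 1.

1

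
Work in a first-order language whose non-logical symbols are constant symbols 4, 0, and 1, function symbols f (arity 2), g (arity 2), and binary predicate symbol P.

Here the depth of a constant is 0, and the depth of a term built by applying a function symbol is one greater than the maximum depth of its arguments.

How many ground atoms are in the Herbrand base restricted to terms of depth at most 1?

441

First count ground terms of depth ≤ 1.
Count level by level. With function symbols f/2, g/2, the terms of depth ≤ k are the 3 constants together with each function applied to depth-≤(k−1) tuples, so N_k = 3 + N_{k-1}^2 + N_{k-1}^2.
N_0 = 3
N_1 = 3 + 3^2 + 3^2 = 21
So |H| = 21.
A ground atom is a predicate applied to a tuple of terms from H, so the count is the sum over predicates of |H|^arity:
  P: 21^2 = 441
Total ground atoms: 441.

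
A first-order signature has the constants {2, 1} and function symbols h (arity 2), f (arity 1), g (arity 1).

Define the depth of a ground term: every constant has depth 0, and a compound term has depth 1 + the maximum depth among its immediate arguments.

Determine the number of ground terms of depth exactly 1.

8

If N_k denotes the number of depth-≤k ground terms, the 2 constants give N_0 = 2, and each function symbol of arity r contributes N_{k-1}^r new terms at level k: N_k = 2 + N_{k-1}^2 + N_{k-1} + N_{k-1}.
N_0 = 2
N_1 = 2 + 2^2 + 2 + 2 = 10
Terms of depth exactly 1: N_1 − N_0 = 10 − 2 = 8.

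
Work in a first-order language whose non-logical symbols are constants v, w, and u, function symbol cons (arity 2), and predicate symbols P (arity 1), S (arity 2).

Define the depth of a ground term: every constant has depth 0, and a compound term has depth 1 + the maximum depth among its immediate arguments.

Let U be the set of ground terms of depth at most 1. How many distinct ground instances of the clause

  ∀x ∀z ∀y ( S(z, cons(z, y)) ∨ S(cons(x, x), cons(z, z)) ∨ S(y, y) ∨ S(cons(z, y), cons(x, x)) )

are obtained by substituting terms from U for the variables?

1728

Ground terms of depth ≤ 1:
  Write N_k for the number of ground terms of depth ≤ k. A term of depth ≤ k is either a constant or a function symbol applied to arguments of depth ≤ k−1, so N_k = 3 + N_{k-1}^2.
  N_0 = 3
  N_1 = 3 + 3^2 = 12
So there are 12 ground terms available for substitution.
The body mentions every one of the 3 quantified variables; since ground terms form a free algebra, no two substitutions collapse to the same formula.
Number of ground instances = 12^3 = 1728.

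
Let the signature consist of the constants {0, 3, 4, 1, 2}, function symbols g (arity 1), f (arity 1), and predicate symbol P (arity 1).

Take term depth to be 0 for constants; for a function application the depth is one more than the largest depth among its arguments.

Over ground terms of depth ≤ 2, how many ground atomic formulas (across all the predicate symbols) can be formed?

First count ground terms of depth ≤ 2.
Let N_k = |{terms of depth ≤ k}|. Then N_0 = 5 and N_k = 5 + N_{k-1} + N_{k-1} for k ≥ 1 (one summand per function symbol, arity giving the exponent).
N_0 = 5
N_1 = 5 + 5 + 5 = 15
N_2 = 5 + 15 + 15 = 35
So |H| = 35.
Each predicate of arity r yields |H|^r ground atoms (one per choice of an r-tuple from H):
  P: 35
Total ground atoms: 35.

35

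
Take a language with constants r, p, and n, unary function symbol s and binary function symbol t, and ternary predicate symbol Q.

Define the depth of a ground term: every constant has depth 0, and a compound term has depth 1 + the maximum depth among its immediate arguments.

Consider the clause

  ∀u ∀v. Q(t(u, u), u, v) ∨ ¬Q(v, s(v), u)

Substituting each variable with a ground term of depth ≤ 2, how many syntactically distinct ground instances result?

59049

Ground terms of depth ≤ 2:
  Write N_k for the number of ground terms of depth ≤ k. A term of depth ≤ k is either a constant or a function symbol applied to arguments of depth ≤ k−1, so N_k = 3 + N_{k-1} + N_{k-1}^2.
  N_0 = 3
  N_1 = 3 + 3 + 3^2 = 15
  N_2 = 3 + 15 + 15^2 = 243
So there are 243 ground terms available for substitution.
The clause has 2 distinct variables (u, v), each appearing in the body. In the free term algebra distinct substitutions yield syntactically distinct ground instances.
Number of ground instances = 243^2 = 59049.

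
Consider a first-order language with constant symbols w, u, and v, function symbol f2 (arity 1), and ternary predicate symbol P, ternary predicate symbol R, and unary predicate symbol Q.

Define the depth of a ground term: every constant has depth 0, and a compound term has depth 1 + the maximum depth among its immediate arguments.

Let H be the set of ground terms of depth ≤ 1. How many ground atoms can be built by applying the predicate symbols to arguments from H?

First count ground terms of depth ≤ 1.
Write N_k for the number of ground terms of depth ≤ k. A term of depth ≤ k is either a constant or a function symbol applied to arguments of depth ≤ k−1, so N_k = 3 + N_{k-1}.
N_0 = 3
N_1 = 3 + 3 = 6
Explicitly: w, u, v, f2(w), f2(u), f2(v).
So |H| = 6.
For each predicate symbol, the number of ground atoms is |H| raised to its arity; summing:
  P: 6^3 = 216;  R: 6^3 = 216;  Q: 6
Total ground atoms: 216 + 216 + 6 = 438.

438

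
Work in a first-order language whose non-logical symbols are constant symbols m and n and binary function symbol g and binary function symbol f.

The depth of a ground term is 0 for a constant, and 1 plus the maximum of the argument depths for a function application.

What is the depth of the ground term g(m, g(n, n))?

2

depth(g(n, n)) = 1 + max(0, 0) = 1
depth(g(m, g(n, n))) = 1 + max(0, 1) = 2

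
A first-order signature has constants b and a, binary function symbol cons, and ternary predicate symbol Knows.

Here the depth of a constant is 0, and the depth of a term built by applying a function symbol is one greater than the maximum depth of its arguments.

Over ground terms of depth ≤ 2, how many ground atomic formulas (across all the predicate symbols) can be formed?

First count ground terms of depth ≤ 2.
Let N_k count ground terms of depth at most k. Each non-constant term of depth ≤ k is some function symbol applied to depth-≤(k−1) arguments, giving N_k = 2 + N_{k-1}^2.
N_0 = 2
N_1 = 2 + 2^2 = 6
N_2 = 2 + 6^2 = 38
So |H| = 38.
Each predicate of arity r yields |H|^r ground atoms (one per choice of an r-tuple from H):
  Knows: 38^3 = 54872
Total ground atoms: 54872.

54872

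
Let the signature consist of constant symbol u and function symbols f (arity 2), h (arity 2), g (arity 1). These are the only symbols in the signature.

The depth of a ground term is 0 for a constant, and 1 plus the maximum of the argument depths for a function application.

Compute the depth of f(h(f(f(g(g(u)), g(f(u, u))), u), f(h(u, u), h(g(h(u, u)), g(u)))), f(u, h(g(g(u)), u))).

depth(g(u)) = 1 + depth(u) = 1 + 0 = 1
depth(g(g(u))) = 1 + depth(g(u)) = 1 + 1 = 2
depth(f(u, u)) = 1 + max(0, 0) = 1
depth(g(f(u, u))) = 1 + depth(f(u, u)) = 1 + 1 = 2
depth(f(g(g(u)), g(f(u, u)))) = 1 + max(2, 2) = 3
depth(f(f(g(g(u)), g(f(u, u))), u)) = 1 + max(3, 0) = 4
depth(h(u, u)) = 1 + max(0, 0) = 1
depth(g(h(u, u))) = 1 + depth(h(u, u)) = 1 + 1 = 2
depth(h(g(h(u, u)), g(u))) = 1 + max(2, 1) = 3
depth(f(h(u, u), h(g(h(u, u)), g(u)))) = 1 + max(1, 3) = 4
depth(h(f(f(g(g(u)), g(f(u, u))), u), f(h(u, u), h(g(h(u, u)), g(u))))) = 1 + max(4, 4) = 5
depth(h(g(g(u)), u)) = 1 + max(2, 0) = 3
depth(f(u, h(g(g(u)), u))) = 1 + max(0, 3) = 4
depth(f(h(f(f(g(g(u)), g(f(u, u))), u), f(h(u, u), h(g(h(u, u)), g(u)))), f(u, h(g(g(u)), u)))) = 1 + max(5, 4) = 6

6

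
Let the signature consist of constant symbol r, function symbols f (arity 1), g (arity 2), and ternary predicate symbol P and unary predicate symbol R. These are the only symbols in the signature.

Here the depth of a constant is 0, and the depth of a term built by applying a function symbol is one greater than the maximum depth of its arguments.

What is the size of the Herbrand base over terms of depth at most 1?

First count ground terms of depth ≤ 1.
Write N_k for the number of ground terms of depth ≤ k. A term of depth ≤ k is either a constant or a function symbol applied to arguments of depth ≤ k−1, so N_k = 1 + N_{k-1} + N_{k-1}^2.
N_0 = 1
N_1 = 1 + 1 + 1^2 = 3
So |H| = 3.
Each predicate of arity r yields |H|^r ground atoms (one per choice of an r-tuple from H):
  P: 3^3 = 27;  R: 3
Total ground atoms: 27 + 3 = 30.

30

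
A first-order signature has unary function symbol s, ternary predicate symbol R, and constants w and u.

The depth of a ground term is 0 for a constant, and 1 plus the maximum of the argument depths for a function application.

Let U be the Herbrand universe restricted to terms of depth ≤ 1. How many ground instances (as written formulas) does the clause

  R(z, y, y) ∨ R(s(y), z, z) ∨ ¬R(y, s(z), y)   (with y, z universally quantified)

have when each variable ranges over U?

16

Ground terms of depth ≤ 1:
  Write N_k for the number of ground terms of depth ≤ k. A term of depth ≤ k is either a constant or a function symbol applied to arguments of depth ≤ k−1, so N_k = 2 + N_{k-1}.
  N_0 = 2
  N_1 = 2 + 2 = 4
  Explicitly: w, u, s(w), s(u).
So there are 4 ground terms available for substitution.
The body mentions every one of the 2 quantified variables; since ground terms form a free algebra, no two substitutions collapse to the same formula.
Number of ground instances = 4^2 = 16.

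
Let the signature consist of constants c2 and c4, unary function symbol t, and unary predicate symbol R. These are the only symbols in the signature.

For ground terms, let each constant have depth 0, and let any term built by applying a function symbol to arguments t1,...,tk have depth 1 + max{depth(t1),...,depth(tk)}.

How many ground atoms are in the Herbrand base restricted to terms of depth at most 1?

First count ground terms of depth ≤ 1.
Let N_k count ground terms of depth at most k. Each non-constant term of depth ≤ k is some function symbol applied to depth-≤(k−1) arguments, giving N_k = 2 + N_{k-1}.
N_0 = 2
N_1 = 2 + 2 = 4
Explicitly: c2, c4, t(c2), t(c4).
So |H| = 4.
A ground atom is a predicate applied to a tuple of terms from H, so the count is the sum over predicates of |H|^arity:
  R: 4
Total ground atoms: 4.

4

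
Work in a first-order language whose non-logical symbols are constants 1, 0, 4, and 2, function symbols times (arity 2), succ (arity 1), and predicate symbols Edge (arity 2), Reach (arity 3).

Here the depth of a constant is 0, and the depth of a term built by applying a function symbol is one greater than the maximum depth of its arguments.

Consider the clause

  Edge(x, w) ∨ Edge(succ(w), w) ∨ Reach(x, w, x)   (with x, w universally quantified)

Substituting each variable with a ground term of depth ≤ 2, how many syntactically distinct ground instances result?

Ground terms of depth ≤ 2:
  Write N_k for the number of ground terms of depth ≤ k. A term of depth ≤ k is either a constant or a function symbol applied to arguments of depth ≤ k−1, so N_k = 4 + N_{k-1}^2 + N_{k-1}.
  N_0 = 4
  N_1 = 4 + 4^2 + 4 = 24
  N_2 = 4 + 24^2 + 24 = 604
So there are 604 ground terms available for substitution.
The clause has 2 distinct variables (x, w), each appearing in the body. In the free term algebra distinct substitutions yield syntactically distinct ground instances.
Number of ground instances = 604^2 = 364816.

364816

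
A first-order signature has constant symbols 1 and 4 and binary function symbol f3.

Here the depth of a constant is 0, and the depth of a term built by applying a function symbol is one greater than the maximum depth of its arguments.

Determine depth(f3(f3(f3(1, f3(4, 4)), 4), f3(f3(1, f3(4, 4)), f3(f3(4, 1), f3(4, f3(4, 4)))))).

depth(f3(4, 4)) = 1 + max(0, 0) = 1
depth(f3(1, f3(4, 4))) = 1 + max(0, 1) = 2
depth(f3(f3(1, f3(4, 4)), 4)) = 1 + max(2, 0) = 3
depth(f3(4, 1)) = 1 + max(0, 0) = 1
depth(f3(4, f3(4, 4))) = 1 + max(0, 1) = 2
depth(f3(f3(4, 1), f3(4, f3(4, 4)))) = 1 + max(1, 2) = 3
depth(f3(f3(1, f3(4, 4)), f3(f3(4, 1), f3(4, f3(4, 4))))) = 1 + max(2, 3) = 4
depth(f3(f3(f3(1, f3(4, 4)), 4), f3(f3(1, f3(4, 4)), f3(f3(4, 1), f3(4, f3(4, 4)))))) = 1 + max(3, 4) = 5

5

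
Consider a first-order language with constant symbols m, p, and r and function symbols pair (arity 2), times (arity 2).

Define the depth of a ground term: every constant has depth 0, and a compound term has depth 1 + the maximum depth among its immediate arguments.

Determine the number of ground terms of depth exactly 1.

18

If N_k denotes the number of depth-≤k ground terms, the 3 constants give N_0 = 3, and each function symbol of arity r contributes N_{k-1}^r new terms at level k: N_k = 3 + N_{k-1}^2 + N_{k-1}^2.
N_0 = 3
N_1 = 3 + 3^2 + 3^2 = 21
Terms of depth exactly 1: N_1 − N_0 = 21 − 3 = 18.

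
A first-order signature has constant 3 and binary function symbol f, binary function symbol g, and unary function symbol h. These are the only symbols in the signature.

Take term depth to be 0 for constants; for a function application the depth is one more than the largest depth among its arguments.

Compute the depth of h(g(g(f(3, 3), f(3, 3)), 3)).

4

depth(f(3, 3)) = 1 + max(0, 0) = 1
depth(g(f(3, 3), f(3, 3))) = 1 + max(1, 1) = 2
depth(g(g(f(3, 3), f(3, 3)), 3)) = 1 + max(2, 0) = 3
depth(h(g(g(f(3, 3), f(3, 3)), 3))) = 1 + depth(g(g(f(3, 3), f(3, 3)), 3)) = 1 + 3 = 4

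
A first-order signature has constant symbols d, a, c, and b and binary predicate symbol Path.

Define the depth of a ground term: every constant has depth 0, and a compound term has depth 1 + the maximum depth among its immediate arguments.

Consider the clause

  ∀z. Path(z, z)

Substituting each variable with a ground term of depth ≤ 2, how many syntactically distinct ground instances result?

Ground terms of depth ≤ 2:
  With no function symbols every ground term is a constant, so there are exactly 4 ground terms at every depth bound.
  N_0 = 4
  N_1 = 4
  N_2 = 4
  Explicitly: d, a, c, b.
So there are 4 ground terms available for substitution.
There is 1 variable to instantiate (z),  occurring in at least one literal, so different choices give different ground instances.
Number of ground instances = 4.

4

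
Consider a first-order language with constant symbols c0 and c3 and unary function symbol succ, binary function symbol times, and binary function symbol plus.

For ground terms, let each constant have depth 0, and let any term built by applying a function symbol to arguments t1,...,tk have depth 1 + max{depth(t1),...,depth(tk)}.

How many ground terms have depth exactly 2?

Let N_k count ground terms of depth at most k. Each non-constant term of depth ≤ k is some function symbol applied to depth-≤(k−1) arguments, giving N_k = 2 + N_{k-1} + N_{k-1}^2 + N_{k-1}^2.
N_0 = 2
N_1 = 2 + 2 + 2^2 + 2^2 = 12
N_2 = 2 + 12 + 12^2 + 12^2 = 302
Terms of depth exactly 2: N_2 − N_1 = 302 − 12 = 290.

290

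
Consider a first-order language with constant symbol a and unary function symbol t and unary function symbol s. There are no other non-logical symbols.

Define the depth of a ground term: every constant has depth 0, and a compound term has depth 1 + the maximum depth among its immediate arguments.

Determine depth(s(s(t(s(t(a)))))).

depth(t(a)) = 1 + depth(a) = 1 + 0 = 1
depth(s(t(a))) = 1 + depth(t(a)) = 1 + 1 = 2
depth(t(s(t(a)))) = 1 + depth(s(t(a))) = 1 + 2 = 3
depth(s(t(s(t(a))))) = 1 + depth(t(s(t(a)))) = 1 + 3 = 4
depth(s(s(t(s(t(a)))))) = 1 + depth(s(t(s(t(a))))) = 1 + 4 = 5

5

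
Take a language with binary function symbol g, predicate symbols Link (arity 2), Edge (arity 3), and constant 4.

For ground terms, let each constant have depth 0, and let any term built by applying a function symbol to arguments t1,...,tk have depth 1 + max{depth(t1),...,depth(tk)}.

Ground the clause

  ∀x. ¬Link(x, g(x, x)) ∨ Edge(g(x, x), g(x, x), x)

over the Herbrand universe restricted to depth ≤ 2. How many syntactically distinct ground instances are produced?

5

Ground terms of depth ≤ 2:
  Let N_k count ground terms of depth at most k. Each non-constant term of depth ≤ k is some function symbol applied to depth-≤(k−1) arguments, giving N_k = 1 + N_{k-1}^2.
  N_0 = 1
  N_1 = 1 + 1^2 = 2
  N_2 = 1 + 2^2 = 5
So there are 5 ground terms available for substitution.
The clause has 1 distinct variable (x), which appears in the body. In the free term algebra distinct substitutions yield syntactically distinct ground instances.
Number of ground instances = 5.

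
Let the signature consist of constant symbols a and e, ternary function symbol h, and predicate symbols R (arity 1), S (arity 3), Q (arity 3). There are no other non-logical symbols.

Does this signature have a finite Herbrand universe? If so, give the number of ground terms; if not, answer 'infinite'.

The signature has at least one function symbol (h, arity 3) and at least one constant (a).
Iterating h gives infinitely many distinct ground terms: a, h(a, a, a), h(h(a, a, a), h(a, a, a), h(a, a, a)), ...
So the Herbrand universe is infinite.

infinite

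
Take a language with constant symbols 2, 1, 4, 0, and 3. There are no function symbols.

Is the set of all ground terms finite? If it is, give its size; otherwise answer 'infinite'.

5

There are no function symbols, so every ground term is one of the 5 constants.
The Herbrand universe is {2, 1, 4, 0, 3}, which is finite with 5 elements.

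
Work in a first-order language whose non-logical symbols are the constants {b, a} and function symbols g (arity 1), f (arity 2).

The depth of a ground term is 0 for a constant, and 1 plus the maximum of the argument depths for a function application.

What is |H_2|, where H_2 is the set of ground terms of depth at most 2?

74

Write N_k for the number of ground terms of depth ≤ k. A term of depth ≤ k is either a constant or a function symbol applied to arguments of depth ≤ k−1, so N_k = 2 + N_{k-1} + N_{k-1}^2.
N_0 = 2
N_1 = 2 + 2 + 2^2 = 8
N_2 = 2 + 8 + 8^2 = 74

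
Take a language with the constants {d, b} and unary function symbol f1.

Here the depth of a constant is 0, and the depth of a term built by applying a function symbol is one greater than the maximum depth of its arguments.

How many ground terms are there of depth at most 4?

Write N_k for the number of ground terms of depth ≤ k. A term of depth ≤ k is either a constant or a function symbol applied to arguments of depth ≤ k−1, so N_k = 2 + N_{k-1}.
N_0 = 2
N_1 = 2 + 2 = 4
N_2 = 2 + 4 = 6
N_3 = 2 + 6 = 8
N_4 = 2 + 8 = 10

10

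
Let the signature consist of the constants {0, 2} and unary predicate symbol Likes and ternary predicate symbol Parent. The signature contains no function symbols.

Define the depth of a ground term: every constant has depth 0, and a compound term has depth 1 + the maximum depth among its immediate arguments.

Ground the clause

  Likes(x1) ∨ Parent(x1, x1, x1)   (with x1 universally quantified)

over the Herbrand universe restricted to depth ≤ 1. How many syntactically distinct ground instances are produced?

2

Ground terms of depth ≤ 1:
  With no function symbols every ground term is a constant, so there are exactly 2 ground terms at every depth bound.
  N_0 = 2
  N_1 = 2
So there are 2 ground terms available for substitution.
There is 1 variable to instantiate (x1),  occurring in at least one literal, so different choices give different ground instances.
Number of ground instances = 2.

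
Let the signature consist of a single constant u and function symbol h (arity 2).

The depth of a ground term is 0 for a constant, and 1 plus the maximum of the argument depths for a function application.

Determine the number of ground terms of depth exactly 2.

3

Let N_k count ground terms of depth at most k. Each non-constant term of depth ≤ k is some function symbol applied to depth-≤(k−1) arguments, giving N_k = 1 + N_{k-1}^2.
N_0 = 1
N_1 = 1 + 1^2 = 2
N_2 = 1 + 2^2 = 5
Terms of depth exactly 2: N_2 − N_1 = 5 − 2 = 3.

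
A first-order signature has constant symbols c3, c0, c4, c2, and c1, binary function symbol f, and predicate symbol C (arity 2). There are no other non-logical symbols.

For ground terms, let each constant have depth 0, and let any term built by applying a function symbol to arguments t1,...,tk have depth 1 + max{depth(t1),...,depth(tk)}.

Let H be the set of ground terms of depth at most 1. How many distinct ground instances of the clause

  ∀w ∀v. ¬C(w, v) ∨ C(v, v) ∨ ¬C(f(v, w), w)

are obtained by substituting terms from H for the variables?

Ground terms of depth ≤ 1:
  Let N_k = |{terms of depth ≤ k}|. Then N_0 = 5 and N_k = 5 + N_{k-1}^2 for k ≥ 1 (one summand per function symbol, arity giving the exponent).
  N_0 = 5
  N_1 = 5 + 5^2 = 30
So there are 30 ground terms available for substitution.
Each of w, v ranges independently over the available ground terms, and distinct assignments produce distinct instances.
Number of ground instances = 30^2 = 900.

900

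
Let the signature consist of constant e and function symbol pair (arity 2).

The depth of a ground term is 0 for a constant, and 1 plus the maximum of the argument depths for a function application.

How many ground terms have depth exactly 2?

3

Let N_k count ground terms of depth at most k. Each non-constant term of depth ≤ k is some function symbol applied to depth-≤(k−1) arguments, giving N_k = 1 + N_{k-1}^2.
N_0 = 1
N_1 = 1 + 1^2 = 2
N_2 = 1 + 2^2 = 5
Terms of depth exactly 2: N_2 − N_1 = 5 − 2 = 3.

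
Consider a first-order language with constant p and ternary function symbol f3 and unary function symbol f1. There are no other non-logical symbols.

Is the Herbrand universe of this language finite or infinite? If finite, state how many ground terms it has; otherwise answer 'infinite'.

infinite

The signature has at least one function symbol (f3, arity 3) and at least one constant (p).
Iterating f3 gives infinitely many distinct ground terms: p, f3(p, p, p), f3(f3(p, p, p), f3(p, p, p), f3(p, p, p)), ...
So the Herbrand universe is infinite.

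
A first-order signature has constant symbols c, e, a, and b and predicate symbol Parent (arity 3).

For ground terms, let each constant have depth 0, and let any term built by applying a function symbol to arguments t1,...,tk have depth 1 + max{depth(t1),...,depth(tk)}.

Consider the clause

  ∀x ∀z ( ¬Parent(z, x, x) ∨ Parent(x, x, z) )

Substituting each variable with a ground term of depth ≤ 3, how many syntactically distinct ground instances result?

Ground terms of depth ≤ 3:
  With no function symbols every ground term is a constant, so there are exactly 4 ground terms at every depth bound.
  N_0 = 4
  N_1 = 4
  N_2 = 4
  N_3 = 4
So there are 4 ground terms available for substitution.
The clause has 2 distinct variables (x, z), each appearing in the body. In the free term algebra distinct substitutions yield syntactically distinct ground instances.
Number of ground instances = 4^2 = 16.

16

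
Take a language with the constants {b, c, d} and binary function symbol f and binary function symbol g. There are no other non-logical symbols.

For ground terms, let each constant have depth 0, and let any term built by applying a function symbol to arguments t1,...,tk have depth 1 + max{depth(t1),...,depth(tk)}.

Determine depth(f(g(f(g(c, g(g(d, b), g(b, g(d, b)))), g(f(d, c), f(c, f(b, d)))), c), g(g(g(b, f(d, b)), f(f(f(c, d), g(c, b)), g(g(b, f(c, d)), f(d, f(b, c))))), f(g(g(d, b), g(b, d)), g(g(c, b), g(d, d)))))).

depth(g(d, b)) = 1 + max(0, 0) = 1
depth(g(b, g(d, b))) = 1 + max(0, 1) = 2
depth(g(g(d, b), g(b, g(d, b)))) = 1 + max(1, 2) = 3
depth(g(c, g(g(d, b), g(b, g(d, b))))) = 1 + max(0, 3) = 4
depth(f(d, c)) = 1 + max(0, 0) = 1
depth(f(b, d)) = 1 + max(0, 0) = 1
depth(f(c, f(b, d))) = 1 + max(0, 1) = 2
depth(g(f(d, c), f(c, f(b, d)))) = 1 + max(1, 2) = 3
depth(f(g(c, g(g(d, b), g(b, g(d, b)))), g(f(d, c), f(c, f(b, d))))) = 1 + max(4, 3) = 5
depth(g(f(g(c, g(g(d, b), g(b, g(d, b)))), g(f(d, c), f(c, f(b, d)))), c)) = 1 + max(5, 0) = 6
depth(f(d, b)) = 1 + max(0, 0) = 1
depth(g(b, f(d, b))) = 1 + max(0, 1) = 2
depth(f(c, d)) = 1 + max(0, 0) = 1
depth(g(c, b)) = 1 + max(0, 0) = 1
depth(f(f(c, d), g(c, b))) = 1 + max(1, 1) = 2
depth(g(b, f(c, d))) = 1 + max(0, 1) = 2
depth(f(b, c)) = 1 + max(0, 0) = 1
depth(f(d, f(b, c))) = 1 + max(0, 1) = 2
depth(g(g(b, f(c, d)), f(d, f(b, c)))) = 1 + max(2, 2) = 3
depth(f(f(f(c, d), g(c, b)), g(g(b, f(c, d)), f(d, f(b, c))))) = 1 + max(2, 3) = 4
depth(g(g(b, f(d, b)), f(f(f(c, d), g(c, b)), g(g(b, f(c, d)), f(d, f(b, c)))))) = 1 + max(2, 4) = 5
depth(g(b, d)) = 1 + max(0, 0) = 1
depth(g(g(d, b), g(b, d))) = 1 + max(1, 1) = 2
depth(g(d, d)) = 1 + max(0, 0) = 1
depth(g(g(c, b), g(d, d))) = 1 + max(1, 1) = 2
depth(f(g(g(d, b), g(b, d)), g(g(c, b), g(d, d)))) = 1 + max(2, 2) = 3
depth(g(g(g(b, f(d, b)), f(f(f(c, d), g(c, b)), g(g(b, f(c, d)), f(d, f(b, c))))), f(g(g(d, b), g(b, d)), g(g(c, b), g(d, d))))) = 1 + max(5, 3) = 6
depth(f(g(f(g(c, g(g(d, b), g(b, g(d, b)))), g(f(d, c), f(c, f(b, d)))), c), g(g(g(b, f(d, b)), f(f(f(c, d), g(c, b)), g(g(b, f(c, d)), f(d, f(b, c))))), f(g(g(d, b), g(b, d)), g(g(c, b), g(d, d)))))) = 1 + max(6, 6) = 7

7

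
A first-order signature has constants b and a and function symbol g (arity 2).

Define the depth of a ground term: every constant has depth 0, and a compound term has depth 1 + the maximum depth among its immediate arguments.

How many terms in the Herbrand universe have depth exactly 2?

32

If N_k denotes the number of depth-≤k ground terms, the 2 constants give N_0 = 2, and each function symbol of arity r contributes N_{k-1}^r new terms at level k: N_k = 2 + N_{k-1}^2.
N_0 = 2
N_1 = 2 + 2^2 = 6
N_2 = 2 + 6^2 = 38
Terms of depth exactly 2: N_2 − N_1 = 38 − 6 = 32.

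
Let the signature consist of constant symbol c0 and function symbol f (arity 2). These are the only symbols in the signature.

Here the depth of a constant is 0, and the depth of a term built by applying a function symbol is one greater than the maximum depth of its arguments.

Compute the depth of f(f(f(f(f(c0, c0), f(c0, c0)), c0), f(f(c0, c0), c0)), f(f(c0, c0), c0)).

depth(f(c0, c0)) = 1 + max(0, 0) = 1
depth(f(f(c0, c0), f(c0, c0))) = 1 + max(1, 1) = 2
depth(f(f(f(c0, c0), f(c0, c0)), c0)) = 1 + max(2, 0) = 3
depth(f(f(c0, c0), c0)) = 1 + max(1, 0) = 2
depth(f(f(f(f(c0, c0), f(c0, c0)), c0), f(f(c0, c0), c0))) = 1 + max(3, 2) = 4
depth(f(f(f(f(f(c0, c0), f(c0, c0)), c0), f(f(c0, c0), c0)), f(f(c0, c0), c0))) = 1 + max(4, 2) = 5

5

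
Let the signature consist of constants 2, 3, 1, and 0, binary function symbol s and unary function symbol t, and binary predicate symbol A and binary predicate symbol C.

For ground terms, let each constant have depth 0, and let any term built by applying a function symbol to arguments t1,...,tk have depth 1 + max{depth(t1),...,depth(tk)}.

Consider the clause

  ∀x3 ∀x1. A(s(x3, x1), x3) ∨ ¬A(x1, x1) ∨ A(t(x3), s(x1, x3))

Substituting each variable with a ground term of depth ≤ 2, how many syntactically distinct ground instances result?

364816

Ground terms of depth ≤ 2:
  Let N_k count ground terms of depth at most k. Each non-constant term of depth ≤ k is some function symbol applied to depth-≤(k−1) arguments, giving N_k = 4 + N_{k-1}^2 + N_{k-1}.
  N_0 = 4
  N_1 = 4 + 4^2 + 4 = 24
  N_2 = 4 + 24^2 + 24 = 604
So there are 604 ground terms available for substitution.
Each of x3, x1 ranges independently over the available ground terms, and distinct assignments produce distinct instances.
Number of ground instances = 604^2 = 364816.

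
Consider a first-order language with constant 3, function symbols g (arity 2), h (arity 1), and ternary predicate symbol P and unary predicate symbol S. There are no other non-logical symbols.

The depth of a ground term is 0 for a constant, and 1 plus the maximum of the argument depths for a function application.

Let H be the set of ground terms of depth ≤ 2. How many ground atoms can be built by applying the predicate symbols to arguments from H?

2210

First count ground terms of depth ≤ 2.
Write N_k for the number of ground terms of depth ≤ k. A term of depth ≤ k is either a constant or a function symbol applied to arguments of depth ≤ k−1, so N_k = 1 + N_{k-1}^2 + N_{k-1}.
N_0 = 1
N_1 = 1 + 1^2 + 1 = 3
N_2 = 1 + 3^2 + 3 = 13
So |H| = 13.
A ground atom is a predicate applied to a tuple of terms from H, so the count is the sum over predicates of |H|^arity:
  P: 13^3 = 2197;  S: 13
Total ground atoms: 2197 + 13 = 2210.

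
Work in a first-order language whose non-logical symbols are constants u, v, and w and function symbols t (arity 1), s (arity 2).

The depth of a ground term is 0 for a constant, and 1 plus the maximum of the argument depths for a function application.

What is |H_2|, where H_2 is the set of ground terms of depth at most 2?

243

Let N_k = |{terms of depth ≤ k}|. Then N_0 = 3 and N_k = 3 + N_{k-1} + N_{k-1}^2 for k ≥ 1 (one summand per function symbol, arity giving the exponent).
N_0 = 3
N_1 = 3 + 3 + 3^2 = 15
N_2 = 3 + 15 + 15^2 = 243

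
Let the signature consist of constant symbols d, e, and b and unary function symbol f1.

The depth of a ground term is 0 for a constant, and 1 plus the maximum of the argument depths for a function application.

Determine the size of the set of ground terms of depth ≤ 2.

Let N_k count ground terms of depth at most k. Each non-constant term of depth ≤ k is some function symbol applied to depth-≤(k−1) arguments, giving N_k = 3 + N_{k-1}.
N_0 = 3
N_1 = 3 + 3 = 6
N_2 = 3 + 6 = 9
Explicitly: d, e, b, f1(d), f1(e), f1(b), f1(f1(d)), f1(f1(e)), f1(f1(b)).

9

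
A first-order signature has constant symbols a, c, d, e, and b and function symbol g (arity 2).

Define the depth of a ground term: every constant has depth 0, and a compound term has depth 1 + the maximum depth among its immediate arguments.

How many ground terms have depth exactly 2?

Let N_k count ground terms of depth at most k. Each non-constant term of depth ≤ k is some function symbol applied to depth-≤(k−1) arguments, giving N_k = 5 + N_{k-1}^2.
N_0 = 5
N_1 = 5 + 5^2 = 30
N_2 = 5 + 30^2 = 905
Terms of depth exactly 2: N_2 − N_1 = 905 − 30 = 875.

875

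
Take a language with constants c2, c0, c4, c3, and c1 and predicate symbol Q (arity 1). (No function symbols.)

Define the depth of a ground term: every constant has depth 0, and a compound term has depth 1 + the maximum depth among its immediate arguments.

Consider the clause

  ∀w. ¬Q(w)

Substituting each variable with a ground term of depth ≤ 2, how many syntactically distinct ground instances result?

5

Ground terms of depth ≤ 2:
  With no function symbols every ground term is a constant, so there are exactly 5 ground terms at every depth bound.
  N_0 = 5
  N_1 = 5
  N_2 = 5
  Explicitly: c2, c0, c4, c3, c1.
So there are 5 ground terms available for substitution.
The body mentions the single quantified variable w; since ground terms form a free algebra, no two substitutions collapse to the same formula.
Number of ground instances = 5.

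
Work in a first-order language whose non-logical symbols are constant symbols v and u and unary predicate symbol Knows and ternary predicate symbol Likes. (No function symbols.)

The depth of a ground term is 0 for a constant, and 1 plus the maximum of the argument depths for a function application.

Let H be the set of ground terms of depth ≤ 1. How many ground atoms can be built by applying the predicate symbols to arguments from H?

10

First count ground terms of depth ≤ 1.
With no function symbols every ground term is a constant, so there are exactly 2 ground terms at every depth bound.
N_0 = 2
N_1 = 2
So |H| = 2.
Ground atoms are formed by filling each argument slot of a predicate with a term from H, so an r-ary predicate gives |H|^r atoms:
  Knows: 2;  Likes: 2^3 = 8
Total ground atoms: 2 + 8 = 10.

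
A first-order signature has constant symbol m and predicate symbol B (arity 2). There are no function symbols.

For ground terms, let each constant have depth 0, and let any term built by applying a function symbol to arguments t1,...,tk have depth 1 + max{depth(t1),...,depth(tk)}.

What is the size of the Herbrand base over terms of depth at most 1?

1

First count ground terms of depth ≤ 1.
With no function symbols every ground term is a constant, so there is exactly 1 ground term at every depth bound.
N_0 = 1
N_1 = 1
So |H| = 1.
Ground atoms are formed by filling each argument slot of a predicate with a term from H, so an r-ary predicate gives |H|^r atoms:
  B: 1^2 = 1
Total ground atoms: 1.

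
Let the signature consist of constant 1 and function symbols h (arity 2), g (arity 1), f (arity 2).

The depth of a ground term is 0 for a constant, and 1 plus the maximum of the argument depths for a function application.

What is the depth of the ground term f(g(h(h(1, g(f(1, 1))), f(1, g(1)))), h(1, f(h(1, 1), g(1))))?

6

depth(f(1, 1)) = 1 + max(0, 0) = 1
depth(g(f(1, 1))) = 1 + depth(f(1, 1)) = 1 + 1 = 2
depth(h(1, g(f(1, 1)))) = 1 + max(0, 2) = 3
depth(g(1)) = 1 + depth(1) = 1 + 0 = 1
depth(f(1, g(1))) = 1 + max(0, 1) = 2
depth(h(h(1, g(f(1, 1))), f(1, g(1)))) = 1 + max(3, 2) = 4
depth(g(h(h(1, g(f(1, 1))), f(1, g(1))))) = 1 + depth(h(h(1, g(f(1, 1))), f(1, g(1)))) = 1 + 4 = 5
depth(h(1, 1)) = 1 + max(0, 0) = 1
depth(f(h(1, 1), g(1))) = 1 + max(1, 1) = 2
depth(h(1, f(h(1, 1), g(1)))) = 1 + max(0, 2) = 3
depth(f(g(h(h(1, g(f(1, 1))), f(1, g(1)))), h(1, f(h(1, 1), g(1))))) = 1 + max(5, 3) = 6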